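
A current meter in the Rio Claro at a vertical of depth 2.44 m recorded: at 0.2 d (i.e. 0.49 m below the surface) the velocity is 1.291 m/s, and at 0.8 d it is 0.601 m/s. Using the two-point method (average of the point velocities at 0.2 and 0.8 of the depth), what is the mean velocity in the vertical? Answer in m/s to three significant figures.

v̄ = (1.291 + 0.601) / 2 = 0.9460 m/s

0.946 m/s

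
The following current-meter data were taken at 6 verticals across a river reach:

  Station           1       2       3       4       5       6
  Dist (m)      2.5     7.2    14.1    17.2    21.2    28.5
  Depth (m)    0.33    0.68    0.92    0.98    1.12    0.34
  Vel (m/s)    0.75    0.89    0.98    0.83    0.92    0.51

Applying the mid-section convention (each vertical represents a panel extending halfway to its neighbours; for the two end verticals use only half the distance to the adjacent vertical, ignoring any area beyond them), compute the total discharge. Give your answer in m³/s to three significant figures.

17.9 m³/s

w_1 = (7.2 − 2.5)/2 = 2.35 m; q_1 = 0.75 × 0.33 × 2.35 = 0.5816 m³/s
w_2 = (14.1 − 2.5)/2 = 5.8 m; q_2 = 0.89 × 0.68 × 5.8 = 3.510 m³/s
w_3 = (17.2 − 7.2)/2 = 5 m; q_3 = 0.98 × 0.92 × 5 = 4.508 m³/s
w_4 = (21.2 − 14.1)/2 = 3.55 m; q_4 = 0.83 × 0.98 × 3.55 = 2.888 m³/s
w_5 = (28.5 − 17.2)/2 = 5.65 m; q_5 = 0.92 × 1.12 × 5.65 = 5.822 m³/s
w_6 = (28.5 − 21.2)/2 = 3.65 m; q_6 = 0.51 × 0.34 × 3.65 = 0.6329 m³/s
Q = Σ qᵢ = 17.94 m³/s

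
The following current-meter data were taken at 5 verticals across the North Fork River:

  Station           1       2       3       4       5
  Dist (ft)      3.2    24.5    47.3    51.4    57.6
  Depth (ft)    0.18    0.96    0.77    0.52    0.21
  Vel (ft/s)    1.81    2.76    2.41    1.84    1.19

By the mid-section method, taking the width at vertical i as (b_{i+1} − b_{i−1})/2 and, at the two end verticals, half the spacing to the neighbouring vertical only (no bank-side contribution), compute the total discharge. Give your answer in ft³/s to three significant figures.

w_1 = (24.5 − 3.2)/2 = 10.65 ft; q_1 = 1.81 × 0.18 × 10.65 = 3.470 ft³/s
w_2 = (47.3 − 3.2)/2 = 22.05 ft; q_2 = 2.76 × 0.96 × 22.05 = 58.42 ft³/s
w_3 = (51.4 − 24.5)/2 = 13.45 ft; q_3 = 2.41 × 0.77 × 13.45 = 24.96 ft³/s
w_4 = (57.6 − 47.3)/2 = 5.15 ft; q_4 = 1.84 × 0.52 × 5.15 = 4.928 ft³/s
w_5 = (57.6 − 51.4)/2 = 3.1 ft; q_5 = 1.19 × 0.21 × 3.1 = 0.7747 ft³/s
Q = Σ qᵢ = 92.55 ft³/s

92.6 ft³/s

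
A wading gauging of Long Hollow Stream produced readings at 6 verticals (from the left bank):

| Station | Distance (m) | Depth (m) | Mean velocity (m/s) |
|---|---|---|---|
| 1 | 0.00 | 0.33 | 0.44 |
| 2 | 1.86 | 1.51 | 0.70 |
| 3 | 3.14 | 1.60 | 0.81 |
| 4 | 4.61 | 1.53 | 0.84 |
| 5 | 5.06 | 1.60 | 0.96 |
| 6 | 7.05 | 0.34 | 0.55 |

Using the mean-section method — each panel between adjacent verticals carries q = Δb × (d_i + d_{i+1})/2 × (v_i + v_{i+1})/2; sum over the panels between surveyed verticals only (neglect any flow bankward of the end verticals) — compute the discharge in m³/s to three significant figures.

6.47 m³/s

Panel 1-2: Δb = 1.86 m, d̄ = (0.33+1.51)/2 = 0.92, v̄ = (0.44+0.70)/2 = 0.57 → q = 1.86×0.92×0.57 = 0.9754 m³/s
Panel 2-3: Δb = 1.28 m, d̄ = (1.51+1.60)/2 = 1.555, v̄ = (0.70+0.81)/2 = 0.755 → q = 1.28×1.555×0.755 = 1.503 m³/s
Panel 3-4: Δb = 1.47 m, d̄ = (1.60+1.53)/2 = 1.565, v̄ = (0.81+0.84)/2 = 0.825 → q = 1.47×1.565×0.825 = 1.898 m³/s
Panel 4-5: Δb = 0.45 m, d̄ = (1.53+1.60)/2 = 1.565, v̄ = (0.84+0.96)/2 = 0.9 → q = 0.45×1.565×0.9 = 0.6338 m³/s
Panel 5-6: Δb = 1.99 m, d̄ = (1.60+0.34)/2 = 0.97, v̄ = (0.96+0.55)/2 = 0.755 → q = 1.99×0.97×0.755 = 1.457 m³/s
Q = Σ q = 6.467 m³/s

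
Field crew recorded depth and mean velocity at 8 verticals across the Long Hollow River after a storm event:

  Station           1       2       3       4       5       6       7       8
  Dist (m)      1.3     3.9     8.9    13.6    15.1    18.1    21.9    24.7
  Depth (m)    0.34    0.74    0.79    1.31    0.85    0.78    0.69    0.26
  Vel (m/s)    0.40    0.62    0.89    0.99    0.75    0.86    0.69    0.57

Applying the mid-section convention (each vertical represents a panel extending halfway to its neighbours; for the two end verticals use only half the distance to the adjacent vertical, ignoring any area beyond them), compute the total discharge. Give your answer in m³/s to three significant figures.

w_1 = (3.9 − 1.3)/2 = 1.3 m; q_1 = 0.40 × 0.34 × 1.3 = 0.1768 m³/s
w_2 = (8.9 − 1.3)/2 = 3.8 m; q_2 = 0.62 × 0.74 × 3.8 = 1.743 m³/s
w_3 = (13.6 − 3.9)/2 = 4.85 m; q_3 = 0.89 × 0.79 × 4.85 = 3.410 m³/s
w_4 = (15.1 − 8.9)/2 = 3.1 m; q_4 = 0.99 × 1.31 × 3.1 = 4.020 m³/s
w_5 = (18.1 − 13.6)/2 = 2.25 m; q_5 = 0.75 × 0.85 × 2.25 = 1.434 m³/s
w_6 = (21.9 − 15.1)/2 = 3.4 m; q_6 = 0.86 × 0.78 × 3.4 = 2.281 m³/s
w_7 = (24.7 − 18.1)/2 = 3.3 m; q_7 = 0.69 × 0.69 × 3.3 = 1.571 m³/s
w_8 = (24.7 − 21.9)/2 = 1.4 m; q_8 = 0.57 × 0.26 × 1.4 = 0.2075 m³/s
Q = Σ qᵢ = 14.84 m³/s

14.8 m³/s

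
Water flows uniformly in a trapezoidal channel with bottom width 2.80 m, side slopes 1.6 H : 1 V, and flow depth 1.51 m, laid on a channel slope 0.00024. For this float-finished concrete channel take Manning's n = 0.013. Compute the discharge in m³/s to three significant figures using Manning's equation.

8.92 m³/s

A = (b + z·y)·y = (2.80 + 1.6×1.51)×1.51 = 7.876 m²
P = b + 2y√(1+z²) = 2.80 + 2×1.51×√(1+1.6²) = 8.498 m
R = A/P = 7.876/8.498 = 0.9268 m
Q = (1/n)·A·R^(2/3)·S^(1/2) = (1/0.013) × 7.876 × 0.9268^(2/3) × 0.00024^(1/2) = 8.922 m³/s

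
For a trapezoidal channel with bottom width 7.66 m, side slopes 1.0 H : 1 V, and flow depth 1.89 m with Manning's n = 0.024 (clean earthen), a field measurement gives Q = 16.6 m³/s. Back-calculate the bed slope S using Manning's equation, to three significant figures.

A = (b + z·y)·y = (7.66 + 1.0×1.89)×1.89 = 18.05 m²
P = b + 2y√(1+z²) = 7.66 + 2×1.89×√(1+1.0²) = 13.01 m
R = A/P = 18.05/13.01 = 1.388 m
S = (Q·n / (1·A·R^(2/3)))² = (16.6×0.024 / (1×18.05×1.244))² = 0.0003147

0.000315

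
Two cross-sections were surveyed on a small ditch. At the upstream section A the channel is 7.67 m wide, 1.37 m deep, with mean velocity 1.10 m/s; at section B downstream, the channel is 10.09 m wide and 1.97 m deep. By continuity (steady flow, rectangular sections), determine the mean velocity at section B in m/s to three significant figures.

0.582 m/s

Q = A₁V₁ = (7.67×1.37) × 1.10 = 11.56 m³/s
A₂ = 10.09 × 1.97 = 19.88 m²
V₂ = Q/A₂ = 11.56/19.88 = 0.5815 m/s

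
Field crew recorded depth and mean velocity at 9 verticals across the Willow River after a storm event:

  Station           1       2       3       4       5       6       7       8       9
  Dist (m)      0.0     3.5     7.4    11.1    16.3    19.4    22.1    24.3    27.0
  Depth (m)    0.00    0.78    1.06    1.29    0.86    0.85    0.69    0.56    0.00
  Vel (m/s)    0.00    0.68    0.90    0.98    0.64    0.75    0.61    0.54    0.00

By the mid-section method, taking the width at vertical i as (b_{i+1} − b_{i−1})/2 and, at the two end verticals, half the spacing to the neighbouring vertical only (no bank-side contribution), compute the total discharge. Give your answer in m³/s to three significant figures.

17.1 m³/s

w_2 = (7.4 − 0.0)/2 = 3.7 m; q_2 = 0.68 × 0.78 × 3.7 = 1.962 m³/s
w_3 = (11.1 − 3.5)/2 = 3.8 m; q_3 = 0.90 × 1.06 × 3.8 = 3.625 m³/s
w_4 = (16.3 − 7.4)/2 = 4.45 m; q_4 = 0.98 × 1.29 × 4.45 = 5.626 m³/s
w_5 = (19.4 − 11.1)/2 = 4.15 m; q_5 = 0.64 × 0.86 × 4.15 = 2.284 m³/s
w_6 = (22.1 − 16.3)/2 = 2.9 m; q_6 = 0.75 × 0.85 × 2.9 = 1.849 m³/s
w_7 = (24.3 − 19.4)/2 = 2.45 m; q_7 = 0.61 × 0.69 × 2.45 = 1.031 m³/s
w_8 = (27.0 − 22.1)/2 = 2.45 m; q_8 = 0.54 × 0.56 × 2.45 = 0.7409 m³/s
Stations 1, 9 contribute zero (depth or velocity is 0).
Q = Σ qᵢ = 17.12 m³/s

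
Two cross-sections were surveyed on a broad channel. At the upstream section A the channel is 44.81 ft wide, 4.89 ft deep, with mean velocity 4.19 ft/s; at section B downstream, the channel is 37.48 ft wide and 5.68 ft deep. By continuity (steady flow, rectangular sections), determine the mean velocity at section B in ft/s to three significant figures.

Q = A₁V₁ = (44.81×4.89) × 4.19 = 918.1 ft³/s
A₂ = 37.48 × 5.68 = 212.9 ft²
V₂ = Q/A₂ = 918.1/212.9 = 4.313 ft/s

4.31 ft/s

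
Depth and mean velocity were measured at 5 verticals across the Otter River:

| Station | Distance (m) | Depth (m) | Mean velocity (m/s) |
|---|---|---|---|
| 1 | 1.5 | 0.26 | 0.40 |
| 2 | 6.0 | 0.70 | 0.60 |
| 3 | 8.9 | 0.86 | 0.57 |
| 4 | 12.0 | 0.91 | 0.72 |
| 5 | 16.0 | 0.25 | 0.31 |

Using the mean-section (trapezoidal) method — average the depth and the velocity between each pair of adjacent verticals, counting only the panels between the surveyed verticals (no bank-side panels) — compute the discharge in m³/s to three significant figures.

Panel 1-2: Δb = 4.5 m, d̄ = (0.26+0.70)/2 = 0.48, v̄ = (0.40+0.60)/2 = 0.5 → q = 4.5×0.48×0.5 = 1.080 m³/s
Panel 2-3: Δb = 2.9 m, d̄ = (0.70+0.86)/2 = 0.78, v̄ = (0.60+0.57)/2 = 0.585 → q = 2.9×0.78×0.585 = 1.323 m³/s
Panel 3-4: Δb = 3.1 m, d̄ = (0.86+0.91)/2 = 0.885, v̄ = (0.57+0.72)/2 = 0.645 → q = 3.1×0.885×0.645 = 1.770 m³/s
Panel 4-5: Δb = 4 m, d̄ = (0.91+0.25)/2 = 0.58, v̄ = (0.72+0.31)/2 = 0.515 → q = 4×0.58×0.515 = 1.195 m³/s
Q = Σ q = 5.368 m³/s

5.37 m³/s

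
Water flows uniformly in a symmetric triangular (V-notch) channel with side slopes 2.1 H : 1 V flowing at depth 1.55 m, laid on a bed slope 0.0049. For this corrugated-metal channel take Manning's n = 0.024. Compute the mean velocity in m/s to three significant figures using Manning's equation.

2.30 m/s

A = z·y² = 2.1×1.55² = 5.045 m²
P = 2y√(1+z²) = 2×1.55×√(1+2.1²) = 7.210 m
R = A/P = 5.045/7.210 = 0.6997 m
Q = (1/n)·A·R^(2/3)·S^(1/2) = (1/0.024) × 5.045 × 0.6997^(2/3) × 0.0049^(1/2) = 11.60 m³/s
V = Q/A = 11.60/5.045 = 2.299 m/s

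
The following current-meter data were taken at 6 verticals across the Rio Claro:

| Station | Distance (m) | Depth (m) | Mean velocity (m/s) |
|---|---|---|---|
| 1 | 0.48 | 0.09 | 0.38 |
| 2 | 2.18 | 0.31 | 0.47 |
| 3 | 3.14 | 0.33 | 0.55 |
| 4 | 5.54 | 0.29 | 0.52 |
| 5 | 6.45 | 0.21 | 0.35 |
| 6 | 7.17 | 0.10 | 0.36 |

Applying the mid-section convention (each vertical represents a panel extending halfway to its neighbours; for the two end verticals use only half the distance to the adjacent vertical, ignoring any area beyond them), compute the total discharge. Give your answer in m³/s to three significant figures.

w_1 = (2.18 − 0.48)/2 = 0.85 m; q_1 = 0.38 × 0.09 × 0.85 = 0.02907 m³/s
w_2 = (3.14 − 0.48)/2 = 1.33 m; q_2 = 0.47 × 0.31 × 1.33 = 0.1938 m³/s
w_3 = (5.54 − 2.18)/2 = 1.68 m; q_3 = 0.55 × 0.33 × 1.68 = 0.3049 m³/s
w_4 = (6.45 − 3.14)/2 = 1.655 m; q_4 = 0.52 × 0.29 × 1.655 = 0.2496 m³/s
w_5 = (7.17 − 5.54)/2 = 0.815 m; q_5 = 0.35 × 0.21 × 0.815 = 0.05990 m³/s
w_6 = (7.17 − 6.45)/2 = 0.36 m; q_6 = 0.36 × 0.10 × 0.36 = 0.01296 m³/s
Q = Σ qᵢ = 0.8502 m³/s

0.850 m³/s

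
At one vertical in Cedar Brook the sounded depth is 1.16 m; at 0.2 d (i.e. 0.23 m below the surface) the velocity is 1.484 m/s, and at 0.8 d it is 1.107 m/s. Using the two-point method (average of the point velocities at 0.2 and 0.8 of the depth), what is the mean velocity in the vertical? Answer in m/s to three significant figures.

1.30 m/s

v̄ = (1.484 + 1.107) / 2 = 1.296 m/s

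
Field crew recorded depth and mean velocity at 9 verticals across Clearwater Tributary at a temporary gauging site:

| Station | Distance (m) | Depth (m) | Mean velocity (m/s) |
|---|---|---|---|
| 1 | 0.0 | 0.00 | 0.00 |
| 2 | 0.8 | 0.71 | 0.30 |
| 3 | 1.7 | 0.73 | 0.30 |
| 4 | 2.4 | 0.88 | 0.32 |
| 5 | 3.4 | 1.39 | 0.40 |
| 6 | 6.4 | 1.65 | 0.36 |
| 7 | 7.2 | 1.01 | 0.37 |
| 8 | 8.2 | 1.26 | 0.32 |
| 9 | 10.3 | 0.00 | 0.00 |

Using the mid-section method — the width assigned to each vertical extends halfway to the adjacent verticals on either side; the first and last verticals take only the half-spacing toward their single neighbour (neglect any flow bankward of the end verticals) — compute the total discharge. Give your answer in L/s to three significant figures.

w_2 = (1.7 − 0.0)/2 = 0.85 m; q_2 = 0.30 × 0.71 × 0.85 = 0.1811 m³/s
w_3 = (2.4 − 0.8)/2 = 0.8 m; q_3 = 0.30 × 0.73 × 0.8 = 0.1752 m³/s
w_4 = (3.4 − 1.7)/2 = 0.85 m; q_4 = 0.32 × 0.88 × 0.85 = 0.2394 m³/s
w_5 = (6.4 − 2.4)/2 = 2 m; q_5 = 0.40 × 1.39 × 2 = 1.112 m³/s
w_6 = (7.2 − 3.4)/2 = 1.9 m; q_6 = 0.36 × 1.65 × 1.9 = 1.129 m³/s
w_7 = (8.2 − 6.4)/2 = 0.9 m; q_7 = 0.37 × 1.01 × 0.9 = 0.3363 m³/s
w_8 = (10.3 − 7.2)/2 = 1.55 m; q_8 = 0.32 × 1.26 × 1.55 = 0.6250 m³/s
Stations 1, 9 contribute zero (depth or velocity is 0).
Q = Σ qᵢ = 3.798 m³/s
= 3.798 × 1000 = 3798 L/s

3800 L/s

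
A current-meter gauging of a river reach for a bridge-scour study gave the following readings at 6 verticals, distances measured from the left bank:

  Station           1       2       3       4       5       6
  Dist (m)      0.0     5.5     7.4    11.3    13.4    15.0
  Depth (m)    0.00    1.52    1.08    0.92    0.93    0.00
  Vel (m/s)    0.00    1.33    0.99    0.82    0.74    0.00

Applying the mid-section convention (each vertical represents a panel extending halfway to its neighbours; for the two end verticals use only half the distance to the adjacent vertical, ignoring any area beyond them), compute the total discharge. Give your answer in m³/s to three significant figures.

14.1 m³/s

w_2 = (7.4 − 0.0)/2 = 3.7 m; q_2 = 1.33 × 1.52 × 3.7 = 7.480 m³/s
w_3 = (11.3 − 5.5)/2 = 2.9 m; q_3 = 0.99 × 1.08 × 2.9 = 3.101 m³/s
w_4 = (13.4 − 7.4)/2 = 3 m; q_4 = 0.82 × 0.92 × 3 = 2.263 m³/s
w_5 = (15.0 − 11.3)/2 = 1.85 m; q_5 = 0.74 × 0.93 × 1.85 = 1.273 m³/s
Stations 1, 6 contribute zero (depth or velocity is 0).
Q = Σ qᵢ = 14.12 m³/s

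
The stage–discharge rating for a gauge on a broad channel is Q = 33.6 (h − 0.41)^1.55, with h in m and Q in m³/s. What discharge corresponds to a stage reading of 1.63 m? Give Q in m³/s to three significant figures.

Q = 33.6 × (1.63 − 0.41)^1.55 = 33.6 × 1.22^1.55 = 45.73 m³/s

45.7 m³/s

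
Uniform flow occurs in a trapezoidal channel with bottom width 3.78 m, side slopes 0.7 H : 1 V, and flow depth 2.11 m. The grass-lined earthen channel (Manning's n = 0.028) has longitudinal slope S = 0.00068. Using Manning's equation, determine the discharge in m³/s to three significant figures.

11.9 m³/s

A = (b + z·y)·y = (3.78 + 0.7×2.11)×2.11 = 11.09 m²
P = b + 2y√(1+z²) = 3.78 + 2×2.11×√(1+0.7²) = 8.931 m
R = A/P = 11.09/8.931 = 1.242 m
Q = (1/n)·A·R^(2/3)·S^(1/2) = (1/0.028) × 11.09 × 1.242^(2/3) × 0.00068^(1/2) = 11.94 m³/s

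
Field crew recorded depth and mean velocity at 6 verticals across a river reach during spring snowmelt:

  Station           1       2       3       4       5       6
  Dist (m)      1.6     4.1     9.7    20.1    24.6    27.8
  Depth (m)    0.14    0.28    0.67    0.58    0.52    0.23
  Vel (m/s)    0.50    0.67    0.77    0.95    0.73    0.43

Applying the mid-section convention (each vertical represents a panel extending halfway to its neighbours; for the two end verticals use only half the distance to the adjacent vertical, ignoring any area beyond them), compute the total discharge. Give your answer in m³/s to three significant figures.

10.7 m³/s

w_1 = (4.1 − 1.6)/2 = 1.25 m; q_1 = 0.50 × 0.14 × 1.25 = 0.08750 m³/s
w_2 = (9.7 − 1.6)/2 = 4.05 m; q_2 = 0.67 × 0.28 × 4.05 = 0.7598 m³/s
w_3 = (20.1 − 4.1)/2 = 8 m; q_3 = 0.77 × 0.67 × 8 = 4.127 m³/s
w_4 = (24.6 − 9.7)/2 = 7.45 m; q_4 = 0.95 × 0.58 × 7.45 = 4.105 m³/s
w_5 = (27.8 − 20.1)/2 = 3.85 m; q_5 = 0.73 × 0.52 × 3.85 = 1.461 m³/s
w_6 = (27.8 − 24.6)/2 = 1.6 m; q_6 = 0.43 × 0.23 × 1.6 = 0.1582 m³/s
Q = Σ qᵢ = 10.70 m³/s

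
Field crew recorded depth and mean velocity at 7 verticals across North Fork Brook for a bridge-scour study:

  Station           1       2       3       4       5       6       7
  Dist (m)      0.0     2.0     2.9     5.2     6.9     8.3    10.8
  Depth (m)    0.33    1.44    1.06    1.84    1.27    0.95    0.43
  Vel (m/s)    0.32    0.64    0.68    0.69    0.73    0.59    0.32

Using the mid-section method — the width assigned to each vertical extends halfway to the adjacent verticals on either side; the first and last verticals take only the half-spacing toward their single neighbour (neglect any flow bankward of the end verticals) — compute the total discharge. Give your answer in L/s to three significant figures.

w_1 = (2.0 − 0.0)/2 = 1 m; q_1 = 0.32 × 0.33 × 1 = 0.1056 m³/s
w_2 = (2.9 − 0.0)/2 = 1.45 m; q_2 = 0.64 × 1.44 × 1.45 = 1.336 m³/s
w_3 = (5.2 − 2.0)/2 = 1.6 m; q_3 = 0.68 × 1.06 × 1.6 = 1.153 m³/s
w_4 = (6.9 − 2.9)/2 = 2 m; q_4 = 0.69 × 1.84 × 2 = 2.539 m³/s
w_5 = (8.3 − 5.2)/2 = 1.55 m; q_5 = 0.73 × 1.27 × 1.55 = 1.437 m³/s
w_6 = (10.8 − 6.9)/2 = 1.95 m; q_6 = 0.59 × 0.95 × 1.95 = 1.093 m³/s
w_7 = (10.8 − 8.3)/2 = 1.25 m; q_7 = 0.32 × 0.43 × 1.25 = 0.1720 m³/s
Q = Σ qᵢ = 7.836 m³/s
= 7.836 × 1000 = 7836 L/s

7840 L/s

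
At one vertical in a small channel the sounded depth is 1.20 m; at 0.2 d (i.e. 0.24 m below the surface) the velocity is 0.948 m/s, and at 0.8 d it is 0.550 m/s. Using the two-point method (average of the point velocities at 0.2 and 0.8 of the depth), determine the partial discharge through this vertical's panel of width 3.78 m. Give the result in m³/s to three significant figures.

v̄ = (0.948 + 0.550) / 2 = 0.7490 m/s
q = v̄ × d × w = 0.7490 × 1.20 × 3.78 = 3.397 m³/s

3.40 m³/s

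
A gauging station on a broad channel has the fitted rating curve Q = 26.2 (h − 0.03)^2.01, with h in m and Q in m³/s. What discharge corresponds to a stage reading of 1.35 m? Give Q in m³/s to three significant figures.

45.8 m³/s

Q = 26.2 × (1.35 − 0.03)^2.01 = 26.2 × 1.32^2.01 = 45.78 m³/s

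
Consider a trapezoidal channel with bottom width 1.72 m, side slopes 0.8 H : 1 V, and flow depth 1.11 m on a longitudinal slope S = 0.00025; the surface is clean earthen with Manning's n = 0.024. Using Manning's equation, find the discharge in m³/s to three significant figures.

1.41 m³/s

A = (b + z·y)·y = (1.72 + 0.8×1.11)×1.11 = 2.895 m²
P = b + 2y√(1+z²) = 1.72 + 2×1.11×√(1+0.8²) = 4.563 m
R = A/P = 2.895/4.563 = 0.6344 m
Q = (1/n)·A·R^(2/3)·S^(1/2) = (1/0.024) × 2.895 × 0.6344^(2/3) × 0.00025^(1/2) = 1.408 m³/s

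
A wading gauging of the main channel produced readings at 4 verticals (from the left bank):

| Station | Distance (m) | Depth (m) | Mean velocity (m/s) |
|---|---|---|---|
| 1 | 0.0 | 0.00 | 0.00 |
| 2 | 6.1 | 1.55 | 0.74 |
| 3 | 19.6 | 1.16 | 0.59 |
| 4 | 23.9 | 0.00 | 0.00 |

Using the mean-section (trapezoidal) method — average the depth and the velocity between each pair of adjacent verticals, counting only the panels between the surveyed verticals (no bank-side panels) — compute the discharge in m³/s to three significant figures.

14.6 m³/s

Panel 1-2: Δb = 6.1 m, d̄ = (0.00+1.55)/2 = 0.775, v̄ = (0.00+0.74)/2 = 0.37 → q = 6.1×0.775×0.37 = 1.749 m³/s
Panel 2-3: Δb = 13.5 m, d̄ = (1.55+1.16)/2 = 1.355, v̄ = (0.74+0.59)/2 = 0.665 → q = 13.5×1.355×0.665 = 12.16 m³/s
Panel 3-4: Δb = 4.3 m, d̄ = (1.16+0.00)/2 = 0.58, v̄ = (0.59+0.00)/2 = 0.295 → q = 4.3×0.58×0.295 = 0.7357 m³/s
Q = Σ q = 14.65 m³/s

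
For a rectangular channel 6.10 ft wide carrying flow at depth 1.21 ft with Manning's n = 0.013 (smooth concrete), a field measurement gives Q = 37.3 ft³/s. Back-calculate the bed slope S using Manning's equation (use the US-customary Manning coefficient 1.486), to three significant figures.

0.00237

A = b·y = 6.10 × 1.21 = 7.381 ft²
P = b + 2y = 6.10 + 2×1.21 = 8.520 ft
R = A/P = 7.381/8.520 = 0.8663 ft
S = (Q·n / (1.486·A·R^(2/3)))² = (37.3×0.013 / (1.486×7.381×0.9088))² = 0.002367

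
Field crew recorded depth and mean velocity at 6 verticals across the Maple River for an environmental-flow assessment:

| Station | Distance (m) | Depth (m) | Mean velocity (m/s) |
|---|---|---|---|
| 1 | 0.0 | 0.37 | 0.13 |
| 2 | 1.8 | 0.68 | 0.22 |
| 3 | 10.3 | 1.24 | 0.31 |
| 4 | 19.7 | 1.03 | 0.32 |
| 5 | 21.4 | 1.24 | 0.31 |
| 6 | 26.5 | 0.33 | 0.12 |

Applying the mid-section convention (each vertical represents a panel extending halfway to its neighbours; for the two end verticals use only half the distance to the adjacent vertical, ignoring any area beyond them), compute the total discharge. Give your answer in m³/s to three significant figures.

7.49 m³/s

w_1 = (1.8 − 0.0)/2 = 0.9 m; q_1 = 0.13 × 0.37 × 0.9 = 0.04329 m³/s
w_2 = (10.3 − 0.0)/2 = 5.15 m; q_2 = 0.22 × 0.68 × 5.15 = 0.7704 m³/s
w_3 = (19.7 − 1.8)/2 = 8.95 m; q_3 = 0.31 × 1.24 × 8.95 = 3.440 m³/s
w_4 = (21.4 − 10.3)/2 = 5.55 m; q_4 = 0.32 × 1.03 × 5.55 = 1.829 m³/s
w_5 = (26.5 − 19.7)/2 = 3.4 m; q_5 = 0.31 × 1.24 × 3.4 = 1.307 m³/s
w_6 = (26.5 − 21.4)/2 = 2.55 m; q_6 = 0.12 × 0.33 × 2.55 = 0.1010 m³/s
Q = Σ qᵢ = 7.491 m³/s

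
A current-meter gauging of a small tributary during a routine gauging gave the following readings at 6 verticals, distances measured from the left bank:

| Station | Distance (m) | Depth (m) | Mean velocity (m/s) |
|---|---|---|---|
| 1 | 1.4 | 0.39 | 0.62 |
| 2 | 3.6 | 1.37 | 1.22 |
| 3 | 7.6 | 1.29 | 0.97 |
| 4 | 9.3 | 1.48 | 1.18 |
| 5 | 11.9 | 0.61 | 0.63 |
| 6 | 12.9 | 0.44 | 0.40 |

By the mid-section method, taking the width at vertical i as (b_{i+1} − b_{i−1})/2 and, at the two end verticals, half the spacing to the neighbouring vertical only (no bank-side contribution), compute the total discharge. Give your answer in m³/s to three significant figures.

13.5 m³/s

w_1 = (3.6 − 1.4)/2 = 1.1 m; q_1 = 0.62 × 0.39 × 1.1 = 0.2660 m³/s
w_2 = (7.6 − 1.4)/2 = 3.1 m; q_2 = 1.22 × 1.37 × 3.1 = 5.181 m³/s
w_3 = (9.3 − 3.6)/2 = 2.85 m; q_3 = 0.97 × 1.29 × 2.85 = 3.566 m³/s
w_4 = (11.9 − 7.6)/2 = 2.15 m; q_4 = 1.18 × 1.48 × 2.15 = 3.755 m³/s
w_5 = (12.9 − 9.3)/2 = 1.8 m; q_5 = 0.63 × 0.61 × 1.8 = 0.6917 m³/s
w_6 = (12.9 − 11.9)/2 = 0.5 m; q_6 = 0.40 × 0.44 × 0.5 = 0.08800 m³/s
Q = Σ qᵢ = 13.55 m³/s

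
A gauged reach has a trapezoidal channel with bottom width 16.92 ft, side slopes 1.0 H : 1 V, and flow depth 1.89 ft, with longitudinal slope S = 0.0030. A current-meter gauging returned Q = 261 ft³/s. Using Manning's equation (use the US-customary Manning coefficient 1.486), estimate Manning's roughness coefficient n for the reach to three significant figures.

A = (b + z·y)·y = (16.92 + 1.0×1.89)×1.89 = 35.55 ft²
P = b + 2y√(1+z²) = 16.92 + 2×1.89×√(1+1.0²) = 22.27 ft
R = A/P = 35.55/22.27 = 1.597 ft
n = (1.486/Q)·A·R^(2/3)·S^(1/2) = (1.486/261) × 35.55 × 1.366 × 0.05477 = 0.01514

0.0151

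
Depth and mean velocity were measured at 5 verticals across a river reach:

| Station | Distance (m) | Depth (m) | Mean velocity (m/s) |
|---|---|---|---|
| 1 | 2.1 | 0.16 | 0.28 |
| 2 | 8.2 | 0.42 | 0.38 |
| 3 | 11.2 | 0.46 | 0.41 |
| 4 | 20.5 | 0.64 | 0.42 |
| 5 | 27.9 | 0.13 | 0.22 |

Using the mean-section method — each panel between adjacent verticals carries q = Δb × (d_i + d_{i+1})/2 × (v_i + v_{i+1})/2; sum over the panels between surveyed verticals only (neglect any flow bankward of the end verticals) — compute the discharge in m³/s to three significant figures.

Panel 1-2: Δb = 6.1 m, d̄ = (0.16+0.42)/2 = 0.29, v̄ = (0.28+0.38)/2 = 0.33 → q = 6.1×0.29×0.33 = 0.5838 m³/s
Panel 2-3: Δb = 3 m, d̄ = (0.42+0.46)/2 = 0.44, v̄ = (0.38+0.41)/2 = 0.395 → q = 3×0.44×0.395 = 0.5214 m³/s
Panel 3-4: Δb = 9.3 m, d̄ = (0.46+0.64)/2 = 0.55, v̄ = (0.41+0.42)/2 = 0.415 → q = 9.3×0.55×0.415 = 2.123 m³/s
Panel 4-5: Δb = 7.4 m, d̄ = (0.64+0.13)/2 = 0.385, v̄ = (0.42+0.22)/2 = 0.32 → q = 7.4×0.385×0.32 = 0.9117 m³/s
Q = Σ q = 4.140 m³/s

4.14 m³/s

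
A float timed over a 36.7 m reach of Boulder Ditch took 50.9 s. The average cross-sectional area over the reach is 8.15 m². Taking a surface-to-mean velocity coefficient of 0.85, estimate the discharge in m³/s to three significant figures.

v_surface = L / t̄ = 36.7 / 50.9 = 0.7210 m/s
v_mean = 0.85 × 0.7210 = 0.6129 m/s
Q = A × v_mean = 8.15 × 0.6129 = 4.995 m³/s

4.99 m³/s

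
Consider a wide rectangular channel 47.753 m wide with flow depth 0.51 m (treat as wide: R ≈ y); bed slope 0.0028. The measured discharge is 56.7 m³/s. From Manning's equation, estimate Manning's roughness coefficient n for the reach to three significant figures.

0.0145

A = b·y = 47.753 × 0.51 = 24.35 m²
Wide channel: R ≈ y = 0.51 m
n = (1/Q)·A·R^(2/3)·S^(1/2) = (1/56.7) × 24.35 × 0.6383 × 0.05292 = 0.01451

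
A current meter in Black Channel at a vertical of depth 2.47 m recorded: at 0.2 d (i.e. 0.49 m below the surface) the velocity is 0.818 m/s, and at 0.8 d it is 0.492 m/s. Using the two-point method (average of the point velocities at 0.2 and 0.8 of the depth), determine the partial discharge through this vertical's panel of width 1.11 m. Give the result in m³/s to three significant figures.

v̄ = (0.818 + 0.492) / 2 = 0.6550 m/s
q = v̄ × d × w = 0.6550 × 2.47 × 1.11 = 1.796 m³/s

1.80 m³/s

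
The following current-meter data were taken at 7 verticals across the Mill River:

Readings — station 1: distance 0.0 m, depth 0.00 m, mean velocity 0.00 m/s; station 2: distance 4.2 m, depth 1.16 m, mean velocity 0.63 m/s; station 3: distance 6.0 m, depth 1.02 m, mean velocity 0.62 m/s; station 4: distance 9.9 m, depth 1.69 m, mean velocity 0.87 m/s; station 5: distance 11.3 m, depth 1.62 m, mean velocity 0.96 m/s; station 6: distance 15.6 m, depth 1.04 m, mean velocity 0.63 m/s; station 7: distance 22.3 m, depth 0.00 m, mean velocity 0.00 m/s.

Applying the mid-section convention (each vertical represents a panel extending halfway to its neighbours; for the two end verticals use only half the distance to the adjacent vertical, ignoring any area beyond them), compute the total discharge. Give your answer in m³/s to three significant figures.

w_2 = (6.0 − 0.0)/2 = 3 m; q_2 = 0.63 × 1.16 × 3 = 2.192 m³/s
w_3 = (9.9 − 4.2)/2 = 2.85 m; q_3 = 0.62 × 1.02 × 2.85 = 1.802 m³/s
w_4 = (11.3 − 6.0)/2 = 2.65 m; q_4 = 0.87 × 1.69 × 2.65 = 3.896 m³/s
w_5 = (15.6 − 9.9)/2 = 2.85 m; q_5 = 0.96 × 1.62 × 2.85 = 4.432 m³/s
w_6 = (22.3 − 11.3)/2 = 5.5 m; q_6 = 0.63 × 1.04 × 5.5 = 3.604 m³/s
Stations 1, 7 contribute zero (depth or velocity is 0).
Q = Σ qᵢ = 15.93 m³/s

15.9 m³/s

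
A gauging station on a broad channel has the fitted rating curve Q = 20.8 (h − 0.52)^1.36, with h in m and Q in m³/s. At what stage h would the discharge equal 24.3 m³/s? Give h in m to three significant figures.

h − h₀ = (Q/C)^(1/b) = (24.3/20.8)^(1/1.36) = 1.121 m
h = 0.52 + 1.121 = 1.641 m

1.64 m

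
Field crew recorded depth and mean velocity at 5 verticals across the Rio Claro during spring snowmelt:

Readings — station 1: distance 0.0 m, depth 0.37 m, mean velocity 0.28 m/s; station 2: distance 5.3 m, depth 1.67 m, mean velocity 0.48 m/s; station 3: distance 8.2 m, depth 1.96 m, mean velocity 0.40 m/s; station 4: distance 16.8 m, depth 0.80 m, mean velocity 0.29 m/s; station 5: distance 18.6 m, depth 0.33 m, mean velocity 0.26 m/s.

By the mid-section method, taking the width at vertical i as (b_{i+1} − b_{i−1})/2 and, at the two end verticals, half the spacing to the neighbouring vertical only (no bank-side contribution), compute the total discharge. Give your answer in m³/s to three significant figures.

w_1 = (5.3 − 0.0)/2 = 2.65 m; q_1 = 0.28 × 0.37 × 2.65 = 0.2745 m³/s
w_2 = (8.2 − 0.0)/2 = 4.1 m; q_2 = 0.48 × 1.67 × 4.1 = 3.287 m³/s
w_3 = (16.8 − 5.3)/2 = 5.75 m; q_3 = 0.40 × 1.96 × 5.75 = 4.508 m³/s
w_4 = (18.6 − 8.2)/2 = 5.2 m; q_4 = 0.29 × 0.80 × 5.2 = 1.206 m³/s
w_5 = (18.6 − 16.8)/2 = 0.9 m; q_5 = 0.26 × 0.33 × 0.9 = 0.07722 m³/s
Q = Σ qᵢ = 9.353 m³/s

9.35 m³/s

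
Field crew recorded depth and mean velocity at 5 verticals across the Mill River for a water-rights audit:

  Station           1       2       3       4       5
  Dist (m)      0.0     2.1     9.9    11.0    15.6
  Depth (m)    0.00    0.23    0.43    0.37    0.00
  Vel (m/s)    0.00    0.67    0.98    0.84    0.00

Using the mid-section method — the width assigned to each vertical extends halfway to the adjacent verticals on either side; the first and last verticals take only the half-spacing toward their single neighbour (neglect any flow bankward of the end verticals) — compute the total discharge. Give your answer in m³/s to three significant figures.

w_2 = (9.9 − 0.0)/2 = 4.95 m; q_2 = 0.67 × 0.23 × 4.95 = 0.7628 m³/s
w_3 = (11.0 − 2.1)/2 = 4.45 m; q_3 = 0.98 × 0.43 × 4.45 = 1.875 m³/s
w_4 = (15.6 − 9.9)/2 = 2.85 m; q_4 = 0.84 × 0.37 × 2.85 = 0.8858 m³/s
Stations 1, 5 contribute zero (depth or velocity is 0).
Q = Σ qᵢ = 3.524 m³/s

3.52 m³/s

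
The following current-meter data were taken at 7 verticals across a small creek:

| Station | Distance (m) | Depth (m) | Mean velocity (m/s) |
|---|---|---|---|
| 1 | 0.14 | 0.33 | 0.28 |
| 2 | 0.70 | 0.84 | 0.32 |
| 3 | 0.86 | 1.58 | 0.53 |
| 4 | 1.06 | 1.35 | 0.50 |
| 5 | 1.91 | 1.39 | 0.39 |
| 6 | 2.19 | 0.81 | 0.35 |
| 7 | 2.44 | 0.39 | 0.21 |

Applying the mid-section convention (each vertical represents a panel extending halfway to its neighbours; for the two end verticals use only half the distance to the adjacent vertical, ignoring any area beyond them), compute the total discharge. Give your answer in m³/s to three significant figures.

w_1 = (0.70 − 0.14)/2 = 0.28 m; q_1 = 0.28 × 0.33 × 0.28 = 0.02587 m³/s
w_2 = (0.86 − 0.14)/2 = 0.36 m; q_2 = 0.32 × 0.84 × 0.36 = 0.09677 m³/s
w_3 = (1.06 − 0.70)/2 = 0.18 m; q_3 = 0.53 × 1.58 × 0.18 = 0.1507 m³/s
w_4 = (1.91 − 0.86)/2 = 0.525 m; q_4 = 0.50 × 1.35 × 0.525 = 0.3544 m³/s
w_5 = (2.19 − 1.06)/2 = 0.565 m; q_5 = 0.39 × 1.39 × 0.565 = 0.3063 m³/s
w_6 = (2.44 − 1.91)/2 = 0.265 m; q_6 = 0.35 × 0.81 × 0.265 = 0.07513 m³/s
w_7 = (2.44 − 2.19)/2 = 0.125 m; q_7 = 0.21 × 0.39 × 0.125 = 0.01024 m³/s
Q = Σ qᵢ = 1.019 m³/s

1.02 m³/s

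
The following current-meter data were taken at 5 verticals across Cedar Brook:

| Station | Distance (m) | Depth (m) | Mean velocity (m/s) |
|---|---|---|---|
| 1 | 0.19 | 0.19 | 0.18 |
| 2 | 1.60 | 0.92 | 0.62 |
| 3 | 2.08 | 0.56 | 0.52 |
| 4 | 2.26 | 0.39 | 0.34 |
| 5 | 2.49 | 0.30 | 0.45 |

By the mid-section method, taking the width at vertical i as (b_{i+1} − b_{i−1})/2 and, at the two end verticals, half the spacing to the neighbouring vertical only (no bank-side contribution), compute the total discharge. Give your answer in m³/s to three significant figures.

0.702 m³/s

w_1 = (1.60 − 0.19)/2 = 0.705 m; q_1 = 0.18 × 0.19 × 0.705 = 0.02411 m³/s
w_2 = (2.08 − 0.19)/2 = 0.945 m; q_2 = 0.62 × 0.92 × 0.945 = 0.5390 m³/s
w_3 = (2.26 − 1.60)/2 = 0.33 m; q_3 = 0.52 × 0.56 × 0.33 = 0.09610 m³/s
w_4 = (2.49 − 2.08)/2 = 0.205 m; q_4 = 0.34 × 0.39 × 0.205 = 0.02718 m³/s
w_5 = (2.49 − 2.26)/2 = 0.115 m; q_5 = 0.45 × 0.30 × 0.115 = 0.01553 m³/s
Q = Σ qᵢ = 0.7019 m³/s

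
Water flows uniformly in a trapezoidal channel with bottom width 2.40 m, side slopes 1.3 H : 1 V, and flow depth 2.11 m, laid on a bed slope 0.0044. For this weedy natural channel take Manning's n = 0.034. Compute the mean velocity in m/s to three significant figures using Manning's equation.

A = (b + z·y)·y = (2.40 + 1.3×2.11)×2.11 = 10.85 m²
P = b + 2y√(1+z²) = 2.40 + 2×2.11×√(1+1.3²) = 9.321 m
R = A/P = 10.85/9.321 = 1.164 m
Q = (1/n)·A·R^(2/3)·S^(1/2) = (1/0.034) × 10.85 × 1.164^(2/3) × 0.0044^(1/2) = 23.43 m³/s
V = Q/A = 23.43/10.85 = 2.159 m/s

2.16 m/s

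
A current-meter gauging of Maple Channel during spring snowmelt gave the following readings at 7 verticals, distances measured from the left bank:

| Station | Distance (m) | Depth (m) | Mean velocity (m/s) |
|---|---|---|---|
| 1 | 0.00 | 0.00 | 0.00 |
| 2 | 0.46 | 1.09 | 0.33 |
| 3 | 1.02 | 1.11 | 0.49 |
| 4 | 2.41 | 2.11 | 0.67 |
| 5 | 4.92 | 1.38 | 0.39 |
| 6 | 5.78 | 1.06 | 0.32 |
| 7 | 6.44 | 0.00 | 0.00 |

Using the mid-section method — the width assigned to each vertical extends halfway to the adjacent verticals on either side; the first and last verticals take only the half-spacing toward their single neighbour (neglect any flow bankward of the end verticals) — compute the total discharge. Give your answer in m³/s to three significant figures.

4.64 m³/s

w_2 = (1.02 − 0.00)/2 = 0.51 m; q_2 = 0.33 × 1.09 × 0.51 = 0.1834 m³/s
w_3 = (2.41 − 0.46)/2 = 0.975 m; q_3 = 0.49 × 1.11 × 0.975 = 0.5303 m³/s
w_4 = (4.92 − 1.02)/2 = 1.95 m; q_4 = 0.67 × 2.11 × 1.95 = 2.757 m³/s
w_5 = (5.78 − 2.41)/2 = 1.685 m; q_5 = 0.39 × 1.38 × 1.685 = 0.9069 m³/s
w_6 = (6.44 − 4.92)/2 = 0.76 m; q_6 = 0.32 × 1.06 × 0.76 = 0.2578 m³/s
Stations 1, 7 contribute zero (depth or velocity is 0).
Q = Σ qᵢ = 4.635 m³/s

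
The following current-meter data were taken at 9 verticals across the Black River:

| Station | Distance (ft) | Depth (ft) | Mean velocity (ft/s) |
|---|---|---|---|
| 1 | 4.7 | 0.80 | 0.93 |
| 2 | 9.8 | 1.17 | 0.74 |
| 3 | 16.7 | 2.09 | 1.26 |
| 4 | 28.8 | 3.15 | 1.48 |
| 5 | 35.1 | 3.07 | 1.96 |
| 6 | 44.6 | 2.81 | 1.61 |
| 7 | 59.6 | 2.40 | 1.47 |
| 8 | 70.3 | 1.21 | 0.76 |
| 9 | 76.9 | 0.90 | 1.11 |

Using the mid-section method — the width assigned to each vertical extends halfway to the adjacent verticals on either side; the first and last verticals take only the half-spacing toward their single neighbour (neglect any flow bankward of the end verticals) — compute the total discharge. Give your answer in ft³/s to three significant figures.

w_1 = (9.8 − 4.7)/2 = 2.55 ft; q_1 = 0.93 × 0.80 × 2.55 = 1.897 ft³/s
w_2 = (16.7 − 4.7)/2 = 6 ft; q_2 = 0.74 × 1.17 × 6 = 5.195 ft³/s
w_3 = (28.8 − 9.8)/2 = 9.5 ft; q_3 = 1.26 × 2.09 × 9.5 = 25.02 ft³/s
w_4 = (35.1 − 16.7)/2 = 9.2 ft; q_4 = 1.48 × 3.15 × 9.2 = 42.89 ft³/s
w_5 = (44.6 − 28.8)/2 = 7.9 ft; q_5 = 1.96 × 3.07 × 7.9 = 47.54 ft³/s
w_6 = (59.6 − 35.1)/2 = 12.25 ft; q_6 = 1.61 × 2.81 × 12.25 = 55.42 ft³/s
w_7 = (70.3 − 44.6)/2 = 12.85 ft; q_7 = 1.47 × 2.40 × 12.85 = 45.33 ft³/s
w_8 = (76.9 − 59.6)/2 = 8.65 ft; q_8 = 0.76 × 1.21 × 8.65 = 7.955 ft³/s
w_9 = (76.9 − 70.3)/2 = 3.3 ft; q_9 = 1.11 × 0.90 × 3.3 = 3.297 ft³/s
Q = Σ qᵢ = 234.5 ft³/s

235 ft³/s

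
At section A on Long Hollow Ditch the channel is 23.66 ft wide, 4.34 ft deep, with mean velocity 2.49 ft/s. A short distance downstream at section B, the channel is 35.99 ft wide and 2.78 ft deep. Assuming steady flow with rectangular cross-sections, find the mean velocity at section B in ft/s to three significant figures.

Q = A₁V₁ = (23.66×4.34) × 2.49 = 255.7 ft³/s
A₂ = 35.99 × 2.78 = 100.1 ft²
V₂ = Q/A₂ = 255.7/100.1 = 2.556 ft/s

2.56 ft/s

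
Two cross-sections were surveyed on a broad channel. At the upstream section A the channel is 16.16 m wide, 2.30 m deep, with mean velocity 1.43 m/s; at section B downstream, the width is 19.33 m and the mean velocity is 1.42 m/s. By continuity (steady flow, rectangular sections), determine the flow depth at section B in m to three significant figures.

Q = A₁V₁ = (16.16×2.30) × 1.43 = 53.15 m³/s
d₂ = Q/(b₂ V₂) = 53.15/(19.33×1.42) = 1.936 m

1.94 m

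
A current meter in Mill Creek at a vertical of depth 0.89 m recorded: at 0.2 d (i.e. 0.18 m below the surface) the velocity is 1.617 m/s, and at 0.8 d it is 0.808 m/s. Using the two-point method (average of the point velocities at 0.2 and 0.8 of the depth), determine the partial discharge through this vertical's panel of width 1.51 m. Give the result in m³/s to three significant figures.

v̄ = (1.617 + 0.808) / 2 = 1.213 m/s
q = v̄ × d × w = 1.213 × 0.89 × 1.51 = 1.629 m³/s

1.63 m³/s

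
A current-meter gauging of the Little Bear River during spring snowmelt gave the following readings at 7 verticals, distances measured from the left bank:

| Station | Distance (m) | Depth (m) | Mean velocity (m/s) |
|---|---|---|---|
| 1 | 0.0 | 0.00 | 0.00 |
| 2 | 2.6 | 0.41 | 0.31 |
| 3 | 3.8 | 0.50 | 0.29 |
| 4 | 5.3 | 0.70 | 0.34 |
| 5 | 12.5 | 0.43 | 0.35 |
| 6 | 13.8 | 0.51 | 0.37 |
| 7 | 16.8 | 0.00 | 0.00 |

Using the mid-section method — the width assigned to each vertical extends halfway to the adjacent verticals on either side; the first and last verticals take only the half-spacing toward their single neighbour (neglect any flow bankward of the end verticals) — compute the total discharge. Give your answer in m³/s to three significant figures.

2.52 m³/s

w_2 = (3.8 − 0.0)/2 = 1.9 m; q_2 = 0.31 × 0.41 × 1.9 = 0.2415 m³/s
w_3 = (5.3 − 2.6)/2 = 1.35 m; q_3 = 0.29 × 0.50 × 1.35 = 0.1958 m³/s
w_4 = (12.5 − 3.8)/2 = 4.35 m; q_4 = 0.34 × 0.70 × 4.35 = 1.035 m³/s
w_5 = (13.8 − 5.3)/2 = 4.25 m; q_5 = 0.35 × 0.43 × 4.25 = 0.6396 m³/s
w_6 = (16.8 − 12.5)/2 = 2.15 m; q_6 = 0.37 × 0.51 × 2.15 = 0.4057 m³/s
Stations 1, 7 contribute zero (depth or velocity is 0).
Q = Σ qᵢ = 2.518 m³/s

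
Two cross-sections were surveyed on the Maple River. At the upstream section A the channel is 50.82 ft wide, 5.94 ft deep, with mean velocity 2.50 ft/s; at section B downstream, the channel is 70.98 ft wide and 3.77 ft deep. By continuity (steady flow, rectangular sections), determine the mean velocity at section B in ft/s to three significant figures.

2.82 ft/s

Q = A₁V₁ = (50.82×5.94) × 2.50 = 754.7 ft³/s
A₂ = 70.98 × 3.77 = 267.6 ft²
V₂ = Q/A₂ = 754.7/267.6 = 2.820 ft/s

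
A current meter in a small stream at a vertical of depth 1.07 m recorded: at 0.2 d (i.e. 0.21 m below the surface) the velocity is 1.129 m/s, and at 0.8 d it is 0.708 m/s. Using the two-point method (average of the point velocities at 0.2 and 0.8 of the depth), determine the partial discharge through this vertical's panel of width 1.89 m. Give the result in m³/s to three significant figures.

v̄ = (1.129 + 0.708) / 2 = 0.9185 m/s
q = v̄ × d × w = 0.9185 × 1.07 × 1.89 = 1.857 m³/s

1.86 m³/s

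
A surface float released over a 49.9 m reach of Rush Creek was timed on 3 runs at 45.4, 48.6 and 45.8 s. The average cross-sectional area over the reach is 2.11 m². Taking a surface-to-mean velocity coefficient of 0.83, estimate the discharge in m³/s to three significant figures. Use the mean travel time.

1.88 m³/s

t̄ = (45.4 + 48.6 + 45.8) / 3 = 46.6 s
v_surface = L / t̄ = 49.9 / 46.6 = 1.071 m/s
v_mean = 0.83 × 1.071 = 0.8888 m/s
Q = A × v_mean = 2.11 × 0.8888 = 1.875 m³/s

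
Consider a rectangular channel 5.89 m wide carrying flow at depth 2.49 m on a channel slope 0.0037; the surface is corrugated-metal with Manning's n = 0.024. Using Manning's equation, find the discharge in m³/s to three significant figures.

45.4 m³/s

A = b·y = 5.89 × 2.49 = 14.67 m²
P = b + 2y = 5.89 + 2×2.49 = 10.87 m
R = A/P = 14.67/10.87 = 1.349 m
Q = (1/n)·A·R^(2/3)·S^(1/2) = (1/0.024) × 14.67 × 1.349^(2/3) × 0.0037^(1/2) = 45.39 m³/s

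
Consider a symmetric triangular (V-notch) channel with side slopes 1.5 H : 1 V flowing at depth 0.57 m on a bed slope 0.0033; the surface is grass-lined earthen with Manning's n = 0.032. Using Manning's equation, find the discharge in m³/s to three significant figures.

A = z·y² = 1.5×0.57² = 0.4874 m²
P = 2y√(1+z²) = 2×0.57×√(1+1.5²) = 2.055 m
R = A/P = 0.4874/2.055 = 0.2371 m
Q = (1/n)·A·R^(2/3)·S^(1/2) = (1/0.032) × 0.4874 × 0.2371^(2/3) × 0.0033^(1/2) = 0.3352 m³/s

0.335 m³/s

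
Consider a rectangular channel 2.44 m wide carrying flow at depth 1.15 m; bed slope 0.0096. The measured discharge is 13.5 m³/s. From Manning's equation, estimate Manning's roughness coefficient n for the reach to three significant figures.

0.0144

A = b·y = 2.44 × 1.15 = 2.806 m²
P = b + 2y = 2.44 + 2×1.15 = 4.740 m
R = A/P = 2.806/4.740 = 0.5920 m
n = (1/Q)·A·R^(2/3)·S^(1/2) = (1/13.5) × 2.806 × 0.7050 × 0.09798 = 0.01436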